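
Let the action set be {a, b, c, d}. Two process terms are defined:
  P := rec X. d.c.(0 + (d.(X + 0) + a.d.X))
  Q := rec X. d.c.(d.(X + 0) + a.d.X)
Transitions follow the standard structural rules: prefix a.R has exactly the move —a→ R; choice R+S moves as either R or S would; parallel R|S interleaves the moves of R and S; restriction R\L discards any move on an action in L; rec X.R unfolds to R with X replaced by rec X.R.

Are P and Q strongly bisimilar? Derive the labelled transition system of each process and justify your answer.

YES

Reachable graph of P (5 states):
  p0 = rec X. d.c.(0 + (d.(X + 0) + a.d.X)) → —d→ p1
  p1 = c.(0 + (d.((rec X. d.c.(0 + (d.(X + 0) + a.d.X))) + 0) + a.d.(rec X. d.c.(0 + (d.(X + 0) + a.d.X))))) → —c→ p2
  p2 = 0 + (d.((rec X. d.c.(0 + (d.(X + 0) + a.d.X))) + 0) + a.d.(rec X. d.c.(0 + (d.(X + 0) + a.d.X)))) → —a→ p3, —d→ p4
  p3 = d.(rec X. d.c.(0 + (d.(X + 0) + a.d.X))) → —d→ p0
  p4 = (rec X. d.c.(0 + (d.(X + 0) + a.d.X))) + 0 → —d→ p1
Reachable graph of Q (5 states):
  q0 = rec X. d.c.(d.(X + 0) + a.d.X) → —d→ q1
  q1 = c.(d.((rec X. d.c.(d.(X + 0) + a.d.X)) + 0) + a.d.(rec X. d.c.(d.(X + 0) + a.d.X))) → —c→ q2
  q2 = d.((rec X. d.c.(d.(X + 0) + a.d.X)) + 0) + a.d.(rec X. d.c.(d.(X + 0) + a.d.X)) → —a→ q3, —d→ q4
  q3 = d.(rec X. d.c.(d.(X + 0) + a.d.X)) → —d→ q0
  q4 = (rec X. d.c.(d.(X + 0) + a.d.X)) + 0 → —d→ q1
Coarsest stable partition (strong bisimilarity classes):
  B0 = {p0, p4, q0, q4}
  B1 = {p1, q1}
  B2 = {p2, q2}
  B3 = {p3, q3}
p0 ∈ B0, q0 ∈ B0 → same block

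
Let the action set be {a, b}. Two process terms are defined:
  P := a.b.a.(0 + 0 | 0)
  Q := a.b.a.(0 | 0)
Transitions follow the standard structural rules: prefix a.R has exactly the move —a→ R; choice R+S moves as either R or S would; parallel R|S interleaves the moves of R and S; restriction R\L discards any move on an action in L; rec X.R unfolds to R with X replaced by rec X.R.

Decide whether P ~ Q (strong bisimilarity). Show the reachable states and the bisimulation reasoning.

Reachable graph of P (4 states):
  s0 = a.b.a.(0 + 0 | 0) → =a=> s1
  s1 = b.a.(0 + 0 | 0) → =b=> s2
  s2 = a.(0 + 0 | 0) → =a=> s3
  s3 = 0 + 0 | 0 → deadlocked
Reachable graph of Q (4 states):
  t0 = a.b.a.(0 | 0) → =a=> t1
  t1 = b.a.(0 | 0) → =b=> t2
  t2 = a.(0 | 0) → =a=> t3
  t3 = 0 | 0 → deadlocked
Partition-refinement fixed point:
  B0 = {s0, t0}
  B1 = {s1, t1}
  B2 = {s2, t2}
  B3 = {s3, t3}
s0 ∈ B0, t0 ∈ B0 → same block

P ~ Q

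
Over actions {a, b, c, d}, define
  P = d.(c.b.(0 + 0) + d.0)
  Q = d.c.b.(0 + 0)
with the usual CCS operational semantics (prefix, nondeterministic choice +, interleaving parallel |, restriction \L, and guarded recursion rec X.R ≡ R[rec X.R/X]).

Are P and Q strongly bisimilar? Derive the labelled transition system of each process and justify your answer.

NO

Reachable graph of P (5 states):
  s0 = d.(c.b.(0 + 0) + d.0) → -d-> s1
  s1 = c.b.(0 + 0) + d.0 → -c-> s2, -d-> s3
  s2 = b.(0 + 0) → -b-> s4
  s3 = 0 → deadlocked
  s4 = 0 + 0 → deadlocked
Reachable graph of Q (4 states):
  t0 = d.c.b.(0 + 0) → -d-> t1
  t1 = c.b.(0 + 0) → -c-> t2
  t2 = b.(0 + 0) → -b-> t3
  t3 = 0 + 0 → deadlocked
Partition-refinement fixed point:
  B0 = {s0}
  B1 = {s1}
  B2 = {s2, t2}
  B3 = {s3, s4, t3}
  B4 = {t0}
  B5 = {t1}
s0 ∈ B0, t0 ∈ B4 → different blocks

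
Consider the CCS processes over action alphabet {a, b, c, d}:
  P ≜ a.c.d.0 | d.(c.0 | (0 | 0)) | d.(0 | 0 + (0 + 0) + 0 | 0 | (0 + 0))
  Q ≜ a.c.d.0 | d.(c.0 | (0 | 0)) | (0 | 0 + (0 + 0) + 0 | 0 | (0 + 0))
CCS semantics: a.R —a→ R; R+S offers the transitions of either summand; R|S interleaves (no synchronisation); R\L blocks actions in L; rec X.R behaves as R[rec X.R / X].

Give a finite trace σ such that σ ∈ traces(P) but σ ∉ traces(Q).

dd

Reachable graph of P (24 states):
  m0 = a.c.d.0 | d.(c.0 | (0 | 0)) | d.(0 | 0 + (0 + 0) + 0 | 0 | (0 + 0)) :: --a--▸ m1, --d--▸ m2, --d--▸ m3
  m1 = c.d.0 | d.(c.0 | (0 | 0)) | d.(0 | 0 + (0 + 0) + 0 | 0 | (0 + 0)) :: --c--▸ m4, --d--▸ m5, --d--▸ m6
  m2 = a.c.d.0 | (c.0 | (0 | 0)) | d.(0 | 0 + (0 + 0) + 0 | 0 | (0 + 0)) :: --a--▸ m5, --c--▸ m7, --d--▸ m8
  m3 = a.c.d.0 | d.(c.0 | (0 | 0)) | (0 | 0 + (0 + 0) + 0 | 0 | (0 + 0)) :: --a--▸ m6, --d--▸ m8
  m4 = d.0 | d.(c.0 | (0 | 0)) | d.(0 | 0 + (0 + 0) + 0 | 0 | (0 + 0)) :: --d--▸ m10, --d--▸ m11, --d--▸ m9
  m5 = c.d.0 | (c.0 | (0 | 0)) | d.(0 | 0 + (0 + 0) + 0 | 0 | (0 + 0)) :: --c--▸ m10, --c--▸ m12, --d--▸ m13
  m6 = c.d.0 | d.(c.0 | (0 | 0)) | (0 | 0 + (0 + 0) + 0 | 0 | (0 + 0)) :: --c--▸ m11, --d--▸ m13
  m7 = a.c.d.0 | (0 | (0 | 0)) | d.(0 | 0 + (0 + 0) + 0 | 0 | (0 + 0)) :: --a--▸ m12, --d--▸ m14
  m8 = a.c.d.0 | (c.0 | (0 | 0)) | (0 | 0 + (0 + 0) + 0 | 0 | (0 + 0)) :: --a--▸ m13, --c--▸ m14
  m9 = 0 | d.(c.0 | (0 | 0)) | d.(0 | 0 + (0 + 0) + 0 | 0 | (0 + 0)) :: --d--▸ m15, --d--▸ m16
  m10 = d.0 | (c.0 | (0 | 0)) | d.(0 | 0 + (0 + 0) + 0 | 0 | (0 + 0)) :: --c--▸ m17, --d--▸ m15, --d--▸ m18
  m11 = d.0 | d.(c.0 | (0 | 0)) | (0 | 0 + (0 + 0) + 0 | 0 | (0 + 0)) :: --d--▸ m16, --d--▸ m18
  m12 = c.d.0 | (0 | (0 | 0)) | d.(0 | 0 + (0 + 0) + 0 | 0 | (0 + 0)) :: --c--▸ m17, --d--▸ m19
  m13 = c.d.0 | (c.0 | (0 | 0)) | (0 | 0 + (0 + 0) + 0 | 0 | (0 + 0)) :: --c--▸ m18, --c--▸ m19
  m14 = a.c.d.0 | (0 | (0 | 0)) | (0 | 0 + (0 + 0) + 0 | 0 | (0 + 0)) :: --a--▸ m19
  m15 = 0 | (c.0 | (0 | 0)) | d.(0 | 0 + (0 + 0) + 0 | 0 | (0 + 0)) :: --c--▸ m20, --d--▸ m21
  m16 = 0 | d.(c.0 | (0 | 0)) | (0 | 0 + (0 + 0) + 0 | 0 | (0 + 0)) :: --d--▸ m21
  m17 = d.0 | (0 | (0 | 0)) | d.(0 | 0 + (0 + 0) + 0 | 0 | (0 + 0)) :: --d--▸ m20, --d--▸ m22
  m18 = d.0 | (c.0 | (0 | 0)) | (0 | 0 + (0 + 0) + 0 | 0 | (0 + 0)) :: --c--▸ m22, --d--▸ m21
  m19 = c.d.0 | (0 | (0 | 0)) | (0 | 0 + (0 + 0) + 0 | 0 | (0 + 0)) :: --c--▸ m22
  m20 = 0 | (0 | (0 | 0)) | d.(0 | 0 + (0 + 0) + 0 | 0 | (0 + 0)) :: --d--▸ m23
  m21 = 0 | (c.0 | (0 | 0)) | (0 | 0 + (0 + 0) + 0 | 0 | (0 + 0)) :: --c--▸ m23
  m22 = d.0 | (0 | (0 | 0)) | (0 | 0 + (0 + 0) + 0 | 0 | (0 + 0)) :: --d--▸ m23
  m23 = 0 | (0 | (0 | 0)) | (0 | 0 + (0 + 0) + 0 | 0 | (0 + 0)) :: ·
Reachable graph of Q (12 states):
  n0 = a.c.d.0 | d.(c.0 | (0 | 0)) | (0 | 0 + (0 + 0) + 0 | 0 | (0 + 0)) :: --a--▸ n1, --d--▸ n2
  n1 = c.d.0 | d.(c.0 | (0 | 0)) | (0 | 0 + (0 + 0) + 0 | 0 | (0 + 0)) :: --c--▸ n3, --d--▸ n4
  n2 = a.c.d.0 | (c.0 | (0 | 0)) | (0 | 0 + (0 + 0) + 0 | 0 | (0 + 0)) :: --a--▸ n4, --c--▸ n5
  n3 = d.0 | d.(c.0 | (0 | 0)) | (0 | 0 + (0 + 0) + 0 | 0 | (0 + 0)) :: --d--▸ n6, --d--▸ n7
  n4 = c.d.0 | (c.0 | (0 | 0)) | (0 | 0 + (0 + 0) + 0 | 0 | (0 + 0)) :: --c--▸ n7, --c--▸ n8
  n5 = a.c.d.0 | (0 | (0 | 0)) | (0 | 0 + (0 + 0) + 0 | 0 | (0 + 0)) :: --a--▸ n8
  n6 = 0 | d.(c.0 | (0 | 0)) | (0 | 0 + (0 + 0) + 0 | 0 | (0 + 0)) :: --d--▸ n9
  n7 = d.0 | (c.0 | (0 | 0)) | (0 | 0 + (0 + 0) + 0 | 0 | (0 + 0)) :: --c--▸ n10, --d--▸ n9
  n8 = c.d.0 | (0 | (0 | 0)) | (0 | 0 + (0 + 0) + 0 | 0 | (0 + 0)) :: --c--▸ n10
  n9 = 0 | (c.0 | (0 | 0)) | (0 | 0 + (0 + 0) + 0 | 0 | (0 + 0)) :: --c--▸ n11
  n10 = d.0 | (0 | (0 | 0)) | (0 | 0 + (0 + 0) + 0 | 0 | (0 + 0)) :: --d--▸ n11
  n11 = 0 | (0 | (0 | 0)) | (0 | 0 + (0 + 0) + 0 | 0 | (0 + 0)) :: ·
Trace ⟨dd⟩ through P, begin at {m0}:
  after d @ step 1: {m2, m3}
  after d @ step 2: {m8}
  ✓ P
Trace ⟨dd⟩ through Q, begin at {n0}:
  after d @ step 1: {n2}
  after d @ step 2: ∅  — Q cannot continue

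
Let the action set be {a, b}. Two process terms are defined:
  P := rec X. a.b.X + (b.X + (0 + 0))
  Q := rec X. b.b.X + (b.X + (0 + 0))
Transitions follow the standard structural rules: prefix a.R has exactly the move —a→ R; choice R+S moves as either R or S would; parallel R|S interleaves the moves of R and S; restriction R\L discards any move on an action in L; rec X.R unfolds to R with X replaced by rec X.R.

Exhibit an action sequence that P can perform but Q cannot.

a

P's transition system — 2 states:
  m0 = rec X. a.b.X + (b.X + (0 + 0)) → ··a··> m1, ··b··> m0
  m1 = b.(rec X. a.b.X + (b.X + (0 + 0))) → ··b··> m0
Q's transition system — 2 states:
  n0 = rec X. b.b.X + (b.X + (0 + 0)) → ··b··> n0, ··b··> n1
  n1 = b.(rec X. b.b.X + (b.X + (0 + 0))) → ··b··> n0
Run σ = ⟨a⟩ on P: start {m0}
  step 1 (a): {m1}
  — P admits the full trace.
Run σ = ⟨a⟩ on Q: start {n0}
  step 1 (a): ∅ (Q stuck)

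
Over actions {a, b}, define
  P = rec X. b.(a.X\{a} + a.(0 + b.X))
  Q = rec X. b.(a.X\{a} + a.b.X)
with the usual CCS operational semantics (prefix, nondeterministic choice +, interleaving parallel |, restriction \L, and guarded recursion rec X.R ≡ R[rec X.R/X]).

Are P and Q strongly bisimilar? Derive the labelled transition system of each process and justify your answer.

P ~ Q

LTS(P): 5 reachable states
  u0 = rec X. b.(a.X\{a} + a.(0 + b.X)) | ··b··> u1
  u1 = a.(rec X. b.(a.X\{a} + a.(0 + b.X)))\{a} + a.(0 + b.(rec X. b.(a.X\{a} + a.(0 + b.X)))) | ··a··> u2, ··a··> u3
  u2 = (rec X. b.(a.X\{a} + a.(0 + b.X)))\{a} | ··b··> u4
  u3 = 0 + b.(rec X. b.(a.X\{a} + a.(0 + b.X))) | ··b··> u0
  u4 = (a.(rec X. b.(a.X\{a} + a.(0 + b.X)))\{a} + a.(0 + b.(rec X. b.(a.X\{a} + a.(0 + b.X)))))\{a} | stopped
LTS(Q): 5 reachable states
  v0 = rec X. b.(a.X\{a} + a.b.X) | ··b··> v1
  v1 = a.(rec X. b.(a.X\{a} + a.b.X))\{a} + a.b.(rec X. b.(a.X\{a} + a.b.X)) | ··a··> v2, ··a··> v3
  v2 = (rec X. b.(a.X\{a} + a.b.X))\{a} | ··b··> v4
  v3 = b.(rec X. b.(a.X\{a} + a.b.X)) | ··b··> v0
  v4 = (a.(rec X. b.(a.X\{a} + a.b.X))\{a} + a.b.(rec X. b.(a.X\{a} + a.b.X)))\{a} | stopped
Bisimilarity quotient blocks:
  B0 = {u0, v0}
  B1 = {u1, v1}
  B2 = {u3, v3}
  B3 = {u2, v2}
  B4 = {u4, v4}
u0 ∈ B0, v0 ∈ B0 → same block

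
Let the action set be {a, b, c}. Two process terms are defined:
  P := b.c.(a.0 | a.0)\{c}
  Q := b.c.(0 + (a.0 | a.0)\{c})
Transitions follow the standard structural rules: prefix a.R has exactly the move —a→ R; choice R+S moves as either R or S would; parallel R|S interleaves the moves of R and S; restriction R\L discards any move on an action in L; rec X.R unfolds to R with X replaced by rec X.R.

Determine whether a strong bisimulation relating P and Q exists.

P's transition system — 6 states:
  m0 = b.c.(a.0 | a.0)\{c} | -b-> m1
  m1 = c.(a.0 | a.0)\{c} | -c-> m2
  m2 = (a.0 | a.0)\{c} | -a-> m3, -a-> m4
  m3 = (0 | a.0)\{c} | -a-> m5
  m4 = (a.0 | 0)\{c} | -a-> m5
  m5 = (0 | 0)\{c} | deadlocked
Q's transition system — 6 states:
  n0 = b.c.(0 + (a.0 | a.0)\{c}) | -b-> n1
  n1 = c.(0 + (a.0 | a.0)\{c}) | -c-> n2
  n2 = 0 + (a.0 | a.0)\{c} | -a-> n3, -a-> n4
  n3 = (0 | a.0)\{c} | -a-> n5
  n4 = (a.0 | 0)\{c} | -a-> n5
  n5 = (0 | 0)\{c} | deadlocked
Coarsest stable partition (strong bisimilarity classes):
  B0 = {m0, n0}
  B1 = {m1, n1}
  B2 = {m2, n2}
  B3 = {m3, m4, n3, n4}
  B4 = {m5, n5}
m0 ∈ B0, n0 ∈ B0 → same block

bisimilar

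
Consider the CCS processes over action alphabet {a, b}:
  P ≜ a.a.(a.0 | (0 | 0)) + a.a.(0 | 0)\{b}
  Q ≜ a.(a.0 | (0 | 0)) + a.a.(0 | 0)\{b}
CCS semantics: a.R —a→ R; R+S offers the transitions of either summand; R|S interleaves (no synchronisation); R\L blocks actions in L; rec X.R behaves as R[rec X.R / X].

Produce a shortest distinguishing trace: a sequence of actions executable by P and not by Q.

LTS(P): 6 reachable states
  s0 = a.a.(a.0 | (0 | 0)) + a.a.(0 | 0)\{b} → --a--▸ s1, --a--▸ s2
  s1 = a.(0 | 0)\{b} → --a--▸ s3
  s2 = a.(a.0 | (0 | 0)) → --a--▸ s4
  s3 = (0 | 0)\{b} → ·
  s4 = a.0 | (0 | 0) → --a--▸ s5
  s5 = 0 | (0 | 0) → ·
LTS(Q): 5 reachable states
  t0 = a.(a.0 | (0 | 0)) + a.a.(0 | 0)\{b} → --a--▸ t1, --a--▸ t2
  t1 = a.(0 | 0)\{b} → --a--▸ t3
  t2 = a.0 | (0 | 0) → --a--▸ t4
  t3 = (0 | 0)\{b} → ·
  t4 = 0 | (0 | 0) → ·
Executing aaa from P (initial set {s0}):
  after a @ step 1: {s1, s2}
  after a @ step 2: {s3, s4}
  after a @ step 3: {s5}
  P completes σ.
Executing aaa from Q (initial set {t0}):
  after a @ step 1: {t1, t2}
  after a @ step 2: {t3, t4}
  after a @ step 3: no successor for Q

aaa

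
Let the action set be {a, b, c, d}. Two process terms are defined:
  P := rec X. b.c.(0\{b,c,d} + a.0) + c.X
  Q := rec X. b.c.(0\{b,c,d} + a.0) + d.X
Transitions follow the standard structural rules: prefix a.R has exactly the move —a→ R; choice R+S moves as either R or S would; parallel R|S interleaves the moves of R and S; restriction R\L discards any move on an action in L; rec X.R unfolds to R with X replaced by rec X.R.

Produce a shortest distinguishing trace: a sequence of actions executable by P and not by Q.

c

LTS(P): 4 reachable states
  p0 = rec X. b.c.(0\{b,c,d} + a.0) + c.X ⊢ ··b··> p1, ··c··> p0
  p1 = c.(0\{b,c,d} + a.0) ⊢ ··c··> p2
  p2 = 0\{b,c,d} + a.0 ⊢ ··a··> p3
  p3 = 0 ⊢ stopped
LTS(Q): 4 reachable states
  q0 = rec X. b.c.(0\{b,c,d} + a.0) + d.X ⊢ ··b··> q1, ··d··> q0
  q1 = c.(0\{b,c,d} + a.0) ⊢ ··c··> q2
  q2 = 0\{b,c,d} + a.0 ⊢ ··a··> q3
  q3 = 0 ⊢ stopped
Trace ⟨c⟩ through P, begin at {p0}:
  after c @ step 1: {p0}
  — P admits the full trace.
Trace ⟨c⟩ through Q, begin at {q0}:
  after c @ step 1: ∅  — Q cannot continue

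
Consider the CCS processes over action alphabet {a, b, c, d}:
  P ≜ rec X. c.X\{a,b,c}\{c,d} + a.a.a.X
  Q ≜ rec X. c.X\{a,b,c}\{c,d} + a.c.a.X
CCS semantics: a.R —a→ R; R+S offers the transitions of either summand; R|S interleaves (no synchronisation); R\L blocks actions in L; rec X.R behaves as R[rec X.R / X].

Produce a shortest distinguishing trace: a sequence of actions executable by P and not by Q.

P's transition system — 4 states:
  s0 = rec X. c.X\{a,b,c}\{c,d} + a.a.a.X :: =a=> s1, =c=> s2
  s1 = a.a.(rec X. c.X\{a,b,c}\{c,d} + a.a.a.X) :: =a=> s3
  s2 = (rec X. c.X\{a,b,c}\{c,d} + a.a.a.X)\{a,b,c}\{c,d} :: deadlocked
  s3 = a.(rec X. c.X\{a,b,c}\{c,d} + a.a.a.X) :: =a=> s0
Q's transition system — 4 states:
  t0 = rec X. c.X\{a,b,c}\{c,d} + a.c.a.X :: =a=> t1, =c=> t2
  t1 = c.a.(rec X. c.X\{a,b,c}\{c,d} + a.c.a.X) :: =c=> t3
  t2 = (rec X. c.X\{a,b,c}\{c,d} + a.c.a.X)\{a,b,c}\{c,d} :: deadlocked
  t3 = a.(rec X. c.X\{a,b,c}\{c,d} + a.c.a.X) :: =a=> t0
Run σ = ⟨aa⟩ on P: start {s0}
  after a @ step 1: {s1}
  after a @ step 2: {s3}
  P completes σ.
Run σ = ⟨aa⟩ on Q: start {t0}
  after a @ step 1: {t1}
  after a @ step 2: ∅  — Q cannot continue

aa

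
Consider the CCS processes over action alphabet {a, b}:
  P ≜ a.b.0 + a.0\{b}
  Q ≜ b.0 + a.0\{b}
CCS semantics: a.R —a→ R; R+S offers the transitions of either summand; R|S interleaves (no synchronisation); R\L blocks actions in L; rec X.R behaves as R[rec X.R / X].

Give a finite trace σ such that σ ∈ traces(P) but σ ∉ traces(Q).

ab

P's transition system — 4 states:
  m0 = a.b.0 + a.0\{b} :: —a→ m1, —a→ m2
  m1 = 0\{b} :: ·
  m2 = b.0 :: —b→ m3
  m3 = 0 :: ·
Q's transition system — 3 states:
  n0 = b.0 + a.0\{b} :: —a→ n1, —b→ n2
  n1 = 0\{b} :: ·
  n2 = 0 :: ·
Executing ab from P (initial set {m0}):
  after a @ step 1: {m1, m2}
  after b @ step 2: {m3}
  P completes σ.
Executing ab from Q (initial set {n0}):
  after a @ step 1: {n1}
  after b @ step 2: no successor for Q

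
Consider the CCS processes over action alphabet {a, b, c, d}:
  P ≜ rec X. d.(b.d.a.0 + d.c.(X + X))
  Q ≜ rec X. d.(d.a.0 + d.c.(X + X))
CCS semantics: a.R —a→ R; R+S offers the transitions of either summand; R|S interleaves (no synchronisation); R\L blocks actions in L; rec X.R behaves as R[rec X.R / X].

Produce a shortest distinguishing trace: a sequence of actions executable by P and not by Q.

db

LTS(P): 7 reachable states
  m0 = rec X. d.(b.d.a.0 + d.c.(X + X)) | —d→ m1
  m1 = b.d.a.0 + d.c.((rec X. d.(b.d.a.0 + d.c.(X + X))) + (rec X. d.(b.d.a.0 + d.c.(X + X)))) | —b→ m2, —d→ m3
  m2 = d.a.0 | —d→ m4
  m3 = c.((rec X. d.(b.d.a.0 + d.c.(X + X))) + (rec X. d.(b.d.a.0 + d.c.(X + X)))) | —c→ m5
  m4 = a.0 | —a→ m6
  m5 = (rec X. d.(b.d.a.0 + d.c.(X + X))) + (rec X. d.(b.d.a.0 + d.c.(X + X))) | —d→ m1
  m6 = 0 | ∅
LTS(Q): 6 reachable states
  n0 = rec X. d.(d.a.0 + d.c.(X + X)) | —d→ n1
  n1 = d.a.0 + d.c.((rec X. d.(d.a.0 + d.c.(X + X))) + (rec X. d.(d.a.0 + d.c.(X + X)))) | —d→ n2, —d→ n3
  n2 = a.0 | —a→ n4
  n3 = c.((rec X. d.(d.a.0 + d.c.(X + X))) + (rec X. d.(d.a.0 + d.c.(X + X)))) | —c→ n5
  n4 = 0 | ∅
  n5 = (rec X. d.(d.a.0 + d.c.(X + X))) + (rec X. d.(d.a.0 + d.c.(X + X))) | —d→ n1
Trace ⟨db⟩ through P, begin at {m0}:
  after d @ step 1: {m1}
  after b @ step 2: {m2}
  P completes σ.
Trace ⟨db⟩ through Q, begin at {n0}:
  after d @ step 1: {n1}
  after b @ step 2: no successor for Q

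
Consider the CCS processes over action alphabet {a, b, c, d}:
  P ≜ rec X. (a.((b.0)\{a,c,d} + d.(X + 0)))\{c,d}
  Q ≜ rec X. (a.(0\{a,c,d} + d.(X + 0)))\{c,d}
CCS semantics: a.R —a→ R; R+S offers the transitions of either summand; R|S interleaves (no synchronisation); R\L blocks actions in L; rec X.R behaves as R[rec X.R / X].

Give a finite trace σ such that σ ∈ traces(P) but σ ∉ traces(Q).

P's transition system — 3 states:
  p0 = rec X. (a.((b.0)\{a,c,d} + d.(X + 0)))\{c,d} :: —a→ p1
  p1 = ((b.0)\{a,c,d} + d.((rec X. (a.((b.0)\{a,c,d} + d.(X + 0)))\{c,d}) + 0))\{c,d} :: —b→ p2
  p2 = 0\{a,c,d}\{c,d} :: ·
Q's transition system — 2 states:
  q0 = rec X. (a.(0\{a,c,d} + d.(X + 0)))\{c,d} :: —a→ q1
  q1 = (0\{a,c,d} + d.((rec X. (a.(0\{a,c,d} + d.(X + 0)))\{c,d}) + 0))\{c,d} :: ·
Executing ab from P (initial set {p0}):
  [1] a ⇒ {p1}
  [2] b ⇒ {p2}
  P completes σ.
Executing ab from Q (initial set {q0}):
  [1] a ⇒ {q1}
  [2] b ⇒ ∅ (Q stuck)

ab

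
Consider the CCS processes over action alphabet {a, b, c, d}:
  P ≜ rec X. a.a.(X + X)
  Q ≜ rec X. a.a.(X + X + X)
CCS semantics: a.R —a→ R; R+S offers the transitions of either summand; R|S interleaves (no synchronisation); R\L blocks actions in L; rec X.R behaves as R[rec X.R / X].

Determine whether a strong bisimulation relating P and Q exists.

Reachable graph of P (3 states):
  s0 = rec X. a.a.(X + X) | —a→ s1
  s1 = a.((rec X. a.a.(X + X)) + (rec X. a.a.(X + X))) | —a→ s2
  s2 = (rec X. a.a.(X + X)) + (rec X. a.a.(X + X)) | —a→ s1
Reachable graph of Q (3 states):
  t0 = rec X. a.a.(X + X + X) | —a→ t1
  t1 = a.((rec X. a.a.(X + X + X)) + (rec X. a.a.(X + X + X)) + (rec X. a.a.(X + X + X))) | —a→ t2
  t2 = (rec X. a.a.(X + X + X)) + (rec X. a.a.(X + X + X)) + (rec X. a.a.(X + X + X)) | —a→ t1
Coarsest stable partition (strong bisimilarity classes):
  B0 = {s0, s1, s2, t0, t1, t2}
s0 ∈ B0, t0 ∈ B0 → same block

bisimilar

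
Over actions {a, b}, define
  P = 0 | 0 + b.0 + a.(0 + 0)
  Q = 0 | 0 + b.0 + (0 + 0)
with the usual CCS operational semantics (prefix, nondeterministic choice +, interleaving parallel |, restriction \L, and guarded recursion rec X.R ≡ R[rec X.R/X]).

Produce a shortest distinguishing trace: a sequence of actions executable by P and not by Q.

a

LTS(P): 3 reachable states
  s0 = 0 | 0 + b.0 + a.(0 + 0) → -a-> s1, -b-> s2
  s1 = 0 + 0 → stopped
  s2 = 0 → stopped
LTS(Q): 2 reachable states
  t0 = 0 | 0 + b.0 + (0 + 0) → -b-> t1
  t1 = 0 → stopped
Run σ = ⟨a⟩ on P: start {s0}
  after a @ step 1: {s1}
  P completes σ.
Run σ = ⟨a⟩ on Q: start {t0}
  after a @ step 1: ∅ (Q stuck)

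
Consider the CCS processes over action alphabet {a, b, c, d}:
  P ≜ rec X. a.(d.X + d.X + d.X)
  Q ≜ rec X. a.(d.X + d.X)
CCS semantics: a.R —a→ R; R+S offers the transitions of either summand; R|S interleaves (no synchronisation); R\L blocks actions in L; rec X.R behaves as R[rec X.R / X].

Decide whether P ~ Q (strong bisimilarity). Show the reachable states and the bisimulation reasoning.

Reachable graph of P (2 states):
  p0 = rec X. a.(d.X + d.X + d.X) :: ··a··> p1
  p1 = d.(rec X. a.(d.X + d.X + d.X)) + d.(rec X. a.(d.X + d.X + d.X)) + d.(rec X. a.(d.X + d.X + d.X)) :: ··d··> p0
Reachable graph of Q (2 states):
  q0 = rec X. a.(d.X + d.X) :: ··a··> q1
  q1 = d.(rec X. a.(d.X + d.X)) + d.(rec X. a.(d.X + d.X)) :: ··d··> q0
Partition-refinement fixed point:
  B0 = {p0, q0}
  B1 = {p1, q1}
p0 ∈ B0, q0 ∈ B0 → same block

bisimilar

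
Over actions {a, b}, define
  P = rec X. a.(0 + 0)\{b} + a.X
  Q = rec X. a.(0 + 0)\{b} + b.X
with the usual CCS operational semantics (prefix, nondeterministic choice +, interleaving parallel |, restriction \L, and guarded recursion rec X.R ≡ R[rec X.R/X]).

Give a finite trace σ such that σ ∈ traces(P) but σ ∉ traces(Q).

LTS(P): 2 reachable states
  m0 = rec X. a.(0 + 0)\{b} + a.X :: ··a··> m0, ··a··> m1
  m1 = (0 + 0)\{b} :: deadlocked
LTS(Q): 2 reachable states
  n0 = rec X. a.(0 + 0)\{b} + b.X :: ··a··> n1, ··b··> n0
  n1 = (0 + 0)\{b} :: deadlocked
Run σ = ⟨aa⟩ on P: start {m0}
  [1] a ⇒ {m0, m1}
  [2] a ⇒ {m0, m1}
  — P admits the full trace.
Run σ = ⟨aa⟩ on Q: start {n0}
  [1] a ⇒ {n1}
  [2] a ⇒ no successor for Q

aa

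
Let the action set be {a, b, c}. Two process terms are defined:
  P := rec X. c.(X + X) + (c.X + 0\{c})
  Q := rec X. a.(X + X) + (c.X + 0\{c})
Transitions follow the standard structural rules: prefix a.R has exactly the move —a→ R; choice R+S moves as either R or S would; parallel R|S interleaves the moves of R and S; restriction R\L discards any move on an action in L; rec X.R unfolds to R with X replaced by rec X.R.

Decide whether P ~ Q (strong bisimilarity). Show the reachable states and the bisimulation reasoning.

P's transition system — 2 states:
  m0 = rec X. c.(X + X) + (c.X + 0\{c}) :: =c=> m0, =c=> m1
  m1 = (rec X. c.(X + X) + (c.X + 0\{c})) + (rec X. c.(X + X) + (c.X + 0\{c})) :: =c=> m0, =c=> m1
Q's transition system — 2 states:
  n0 = rec X. a.(X + X) + (c.X + 0\{c}) :: =a=> n1, =c=> n0
  n1 = (rec X. a.(X + X) + (c.X + 0\{c})) + (rec X. a.(X + X) + (c.X + 0\{c})) :: =a=> n1, =c=> n0
Coarsest stable partition (strong bisimilarity classes):
  B0 = {m0, m1}
  B1 = {n0, n1}
m0 ∈ B0, n0 ∈ B1 → different blocks

not bisimilar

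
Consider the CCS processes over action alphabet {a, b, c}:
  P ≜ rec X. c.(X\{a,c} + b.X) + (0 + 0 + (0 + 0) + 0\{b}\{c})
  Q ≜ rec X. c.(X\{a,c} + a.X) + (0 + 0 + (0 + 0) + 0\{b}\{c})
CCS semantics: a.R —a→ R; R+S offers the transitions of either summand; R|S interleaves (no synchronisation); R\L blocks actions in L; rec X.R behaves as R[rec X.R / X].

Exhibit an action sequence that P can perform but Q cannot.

cb

P's transition system — 2 states:
  s0 = rec X. c.(X\{a,c} + b.X) + (0 + 0 + (0 + 0) + 0\{b}\{c}) :: —c→ s1
  s1 = (rec X. c.(X\{a,c} + b.X) + (0 + 0 + (0 + 0) + 0\{b}\{c}))\{a,c} + b.(rec X. c.(X\{a,c} + b.X) + (0 + 0 + (0 + 0) + 0\{b}\{c})) :: —b→ s0
Q's transition system — 2 states:
  t0 = rec X. c.(X\{a,c} + a.X) + (0 + 0 + (0 + 0) + 0\{b}\{c}) :: —c→ t1
  t1 = (rec X. c.(X\{a,c} + a.X) + (0 + 0 + (0 + 0) + 0\{b}\{c}))\{a,c} + a.(rec X. c.(X\{a,c} + a.X) + (0 + 0 + (0 + 0) + 0\{b}\{c})) :: —a→ t0
Run σ = ⟨cb⟩ on P: start {s0}
  after c @ step 1: {s1}
  after b @ step 2: {s0}
  P completes σ.
Run σ = ⟨cb⟩ on Q: start {t0}
  after c @ step 1: {t1}
  after b @ step 2: no successor for Q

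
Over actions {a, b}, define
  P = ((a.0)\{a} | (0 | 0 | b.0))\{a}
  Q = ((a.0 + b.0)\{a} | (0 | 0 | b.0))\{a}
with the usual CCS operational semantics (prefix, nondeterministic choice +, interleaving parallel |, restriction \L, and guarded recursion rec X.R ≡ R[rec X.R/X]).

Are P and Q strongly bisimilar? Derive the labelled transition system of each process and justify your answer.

LTS(P): 2 reachable states
  u0 = ((a.0)\{a} | (0 | 0 | b.0))\{a} has moves -b-> u1
  u1 = ((a.0)\{a} | (0 | 0 | 0))\{a} has moves deadlocked
LTS(Q): 4 reachable states
  v0 = ((a.0 + b.0)\{a} | (0 | 0 | b.0))\{a} has moves -b-> v1, -b-> v2
  v1 = ((a.0 + b.0)\{a} | (0 | 0 | 0))\{a} has moves -b-> v3
  v2 = (0\{a} | (0 | 0 | b.0))\{a} has moves -b-> v3
  v3 = (0\{a} | (0 | 0 | 0))\{a} has moves deadlocked
Bisimilarity quotient blocks:
  B0 = {u0, v1, v2}
  B1 = {u1, v3}
  B2 = {v0}
u0 ∈ B0, v0 ∈ B2 → different blocks

P ≁ Q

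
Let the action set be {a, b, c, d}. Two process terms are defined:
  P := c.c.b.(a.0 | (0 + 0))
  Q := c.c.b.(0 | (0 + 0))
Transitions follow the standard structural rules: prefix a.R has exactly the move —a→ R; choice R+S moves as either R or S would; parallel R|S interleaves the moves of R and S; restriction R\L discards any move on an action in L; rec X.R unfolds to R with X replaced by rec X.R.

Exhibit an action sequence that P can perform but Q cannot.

LTS(P): 5 reachable states
  p0 = c.c.b.(a.0 | (0 + 0)) ⊢ -c-> p1
  p1 = c.b.(a.0 | (0 + 0)) ⊢ -c-> p2
  p2 = b.(a.0 | (0 + 0)) ⊢ -b-> p3
  p3 = a.0 | (0 + 0) ⊢ -a-> p4
  p4 = 0 | (0 + 0) ⊢ ·
LTS(Q): 4 reachable states
  q0 = c.c.b.(0 | (0 + 0)) ⊢ -c-> q1
  q1 = c.b.(0 | (0 + 0)) ⊢ -c-> q2
  q2 = b.(0 | (0 + 0)) ⊢ -b-> q3
  q3 = 0 | (0 + 0) ⊢ ·
Executing ccba from P (initial set {p0}):
  step 1 (c): {p1}
  step 2 (c): {p2}
  step 3 (b): {p3}
  step 4 (a): {p4}
  ✓ P
Executing ccba from Q (initial set {q0}):
  step 1 (c): {q1}
  step 2 (c): {q2}
  step 3 (b): {q3}
  step 4 (a): ∅ (Q stuck)

ccba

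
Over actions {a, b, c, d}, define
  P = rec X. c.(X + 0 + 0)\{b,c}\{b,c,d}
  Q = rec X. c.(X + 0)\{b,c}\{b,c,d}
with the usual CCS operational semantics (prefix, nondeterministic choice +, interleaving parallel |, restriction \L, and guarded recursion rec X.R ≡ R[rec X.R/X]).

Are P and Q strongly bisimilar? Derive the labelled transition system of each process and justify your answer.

YES

LTS(P): 2 reachable states
  m0 = rec X. c.(X + 0 + 0)\{b,c}\{b,c,d} has moves -c-> m1
  m1 = ((rec X. c.(X + 0 + 0)\{b,c}\{b,c,d}) + 0 + 0)\{b,c}\{b,c,d} has moves ·
LTS(Q): 2 reachable states
  n0 = rec X. c.(X + 0)\{b,c}\{b,c,d} has moves -c-> n1
  n1 = ((rec X. c.(X + 0)\{b,c}\{b,c,d}) + 0)\{b,c}\{b,c,d} has moves ·
Bisimilarity quotient blocks:
  B0 = {m0, n0}
  B1 = {m1, n1}
m0 ∈ B0, n0 ∈ B0 → same block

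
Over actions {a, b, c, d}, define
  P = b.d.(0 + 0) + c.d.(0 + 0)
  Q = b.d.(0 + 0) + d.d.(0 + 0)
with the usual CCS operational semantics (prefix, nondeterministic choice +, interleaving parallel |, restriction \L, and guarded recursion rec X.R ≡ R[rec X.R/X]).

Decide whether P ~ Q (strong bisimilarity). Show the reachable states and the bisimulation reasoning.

P's transition system — 3 states:
  m0 = b.d.(0 + 0) + c.d.(0 + 0) :: --b--▸ m1, --c--▸ m1
  m1 = d.(0 + 0) :: --d--▸ m2
  m2 = 0 + 0 :: stopped
Q's transition system — 3 states:
  n0 = b.d.(0 + 0) + d.d.(0 + 0) :: --b--▸ n1, --d--▸ n1
  n1 = d.(0 + 0) :: --d--▸ n2
  n2 = 0 + 0 :: stopped
Bisimilarity quotient blocks:
  B0 = {m0}
  B1 = {m1, n1}
  B2 = {m2, n2}
  B3 = {n0}
m0 ∈ B0, n0 ∈ B3 → different blocks

P ≁ Q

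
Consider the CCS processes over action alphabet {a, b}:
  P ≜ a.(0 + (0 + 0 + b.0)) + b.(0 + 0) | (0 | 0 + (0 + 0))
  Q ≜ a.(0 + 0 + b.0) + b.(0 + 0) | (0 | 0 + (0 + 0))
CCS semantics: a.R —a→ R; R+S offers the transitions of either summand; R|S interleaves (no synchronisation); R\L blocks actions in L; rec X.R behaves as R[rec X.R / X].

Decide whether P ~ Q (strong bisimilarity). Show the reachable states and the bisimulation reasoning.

Reachable graph of P (4 states):
  s0 = a.(0 + (0 + 0 + b.0)) + b.(0 + 0) | (0 | 0 + (0 + 0)) has moves =a=> s1, =b=> s2
  s1 = 0 + (0 + 0 + b.0) has moves =b=> s3
  s2 = (0 + 0) | (0 | 0 + (0 + 0)) has moves (no moves)
  s3 = 0 has moves (no moves)
Reachable graph of Q (4 states):
  t0 = a.(0 + 0 + b.0) + b.(0 + 0) | (0 | 0 + (0 + 0)) has moves =a=> t1, =b=> t2
  t1 = 0 + 0 + b.0 has moves =b=> t3
  t2 = (0 + 0) | (0 | 0 + (0 + 0)) has moves (no moves)
  t3 = 0 has moves (no moves)
Coarsest stable partition (strong bisimilarity classes):
  B0 = {s0, t0}
  B1 = {s1, t1}
  B2 = {s2, s3, t2, t3}
s0 ∈ B0, t0 ∈ B0 → same block

P ~ Q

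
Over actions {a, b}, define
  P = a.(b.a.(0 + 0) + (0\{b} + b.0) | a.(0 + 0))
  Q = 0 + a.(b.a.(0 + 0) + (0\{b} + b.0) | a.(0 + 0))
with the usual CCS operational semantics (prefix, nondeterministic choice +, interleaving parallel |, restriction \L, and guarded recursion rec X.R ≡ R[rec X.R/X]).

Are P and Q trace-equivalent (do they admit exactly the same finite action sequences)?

Reachable graph of P (7 states):
  u0 = a.(b.a.(0 + 0) + (0\{b} + b.0) | a.(0 + 0)) → ··a··> u1
  u1 = b.a.(0 + 0) + (0\{b} + b.0) | a.(0 + 0) → ··a··> u2, ··b··> u3, ··b··> u4
  u2 = (0\{b} + b.0) | (0 + 0) → ··b··> u5
  u3 = 0 | a.(0 + 0) → ··a··> u5
  u4 = a.(0 + 0) → ··a··> u6
  u5 = 0 | (0 + 0) → stopped
  u6 = 0 + 0 → stopped
Reachable graph of Q (7 states):
  v0 = 0 + a.(b.a.(0 + 0) + (0\{b} + b.0) | a.(0 + 0)) → ··a··> v1
  v1 = b.a.(0 + 0) + (0\{b} + b.0) | a.(0 + 0) → ··a··> v2, ··b··> v3, ··b··> v4
  v2 = (0\{b} + b.0) | (0 + 0) → ··b··> v5
  v3 = 0 | a.(0 + 0) → ··a··> v5
  v4 = a.(0 + 0) → ··a··> v6
  v5 = 0 | (0 + 0) → stopped
  v6 = 0 + 0 → stopped
Partition-refinement fixed point:
  B0 = {u0, v0}
  B1 = {u1, v1}
  B2 = {u2, v2}
  B3 = {u5, u6, v5, v6}
  B4 = {u3, u4, v3, v4}
u0 ∈ B0, v0 ∈ B0 → same block
Bisimilar ⇒ trace-equivalent.

trace-equivalent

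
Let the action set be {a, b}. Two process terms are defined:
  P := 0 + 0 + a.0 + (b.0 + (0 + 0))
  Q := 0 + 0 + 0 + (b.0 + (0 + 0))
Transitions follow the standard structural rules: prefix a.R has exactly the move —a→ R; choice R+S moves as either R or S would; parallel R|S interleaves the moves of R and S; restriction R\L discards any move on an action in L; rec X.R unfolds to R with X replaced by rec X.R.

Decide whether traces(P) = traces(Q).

Reachable graph of P (2 states):
  s0 = 0 + 0 + a.0 + (b.0 + (0 + 0)) | —a→ s1, —b→ s1
  s1 = 0 | stopped
Reachable graph of Q (2 states):
  t0 = 0 + 0 + 0 + (b.0 + (0 + 0)) | —b→ t1
  t1 = 0 | stopped
Run σ = ⟨a⟩ on P: start {s0}
  step 1 (a): {s1}
  — P admits the full trace.
Run σ = ⟨a⟩ on Q: start {t0}
  step 1 (a): no successor for Q

traces(P) ≠ traces(Q) — witness ⟨a⟩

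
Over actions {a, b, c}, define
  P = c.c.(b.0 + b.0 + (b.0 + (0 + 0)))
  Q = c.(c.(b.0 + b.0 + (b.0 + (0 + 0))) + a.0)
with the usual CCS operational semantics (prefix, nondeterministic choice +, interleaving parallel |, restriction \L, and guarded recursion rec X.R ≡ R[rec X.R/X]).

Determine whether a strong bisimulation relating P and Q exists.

P ≁ Q

Reachable graph of P (4 states):
  p0 = c.c.(b.0 + b.0 + (b.0 + (0 + 0))) | ··c··> p1
  p1 = c.(b.0 + b.0 + (b.0 + (0 + 0))) | ··c··> p2
  p2 = b.0 + b.0 + (b.0 + (0 + 0)) | ··b··> p3
  p3 = 0 | ·
Reachable graph of Q (4 states):
  q0 = c.(c.(b.0 + b.0 + (b.0 + (0 + 0))) + a.0) | ··c··> q1
  q1 = c.(b.0 + b.0 + (b.0 + (0 + 0))) + a.0 | ··a··> q2, ··c··> q3
  q2 = 0 | ·
  q3 = b.0 + b.0 + (b.0 + (0 + 0)) | ··b··> q2
Coarsest stable partition (strong bisimilarity classes):
  B0 = {p0}
  B1 = {p1}
  B2 = {p2, q3}
  B3 = {p3, q2}
  B4 = {q0}
  B5 = {q1}
p0 ∈ B0, q0 ∈ B4 → different blocks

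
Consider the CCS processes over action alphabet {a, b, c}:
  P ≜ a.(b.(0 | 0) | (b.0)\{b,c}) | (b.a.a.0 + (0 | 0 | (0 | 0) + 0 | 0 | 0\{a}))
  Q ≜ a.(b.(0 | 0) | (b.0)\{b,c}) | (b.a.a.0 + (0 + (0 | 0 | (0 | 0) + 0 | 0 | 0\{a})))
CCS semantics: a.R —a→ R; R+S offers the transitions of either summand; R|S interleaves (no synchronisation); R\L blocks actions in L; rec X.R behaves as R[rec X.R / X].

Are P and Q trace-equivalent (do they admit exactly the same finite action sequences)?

Reachable graph of P (12 states):
  u0 = a.(b.(0 | 0) | (b.0)\{b,c}) | (b.a.a.0 + (0 | 0 | (0 | 0) + 0 | 0 | 0\{a})) | -a-> u1, -b-> u2
  u1 = b.(0 | 0) | (b.0)\{b,c} | (b.a.a.0 + (0 | 0 | (0 | 0) + 0 | 0 | 0\{a})) | -b-> u3, -b-> u4
  u2 = a.(b.(0 | 0) | (b.0)\{b,c}) | a.a.0 | -a-> u4, -a-> u5
  u3 = 0 | 0 | (b.0)\{b,c} | (b.a.a.0 + (0 | 0 | (0 | 0) + 0 | 0 | 0\{a})) | -b-> u6
  u4 = b.(0 | 0) | (b.0)\{b,c} | a.a.0 | -a-> u7, -b-> u6
  u5 = a.(b.(0 | 0) | (b.0)\{b,c}) | a.0 | -a-> u7, -a-> u8
  u6 = 0 | 0 | (b.0)\{b,c} | a.a.0 | -a-> u9
  u7 = b.(0 | 0) | (b.0)\{b,c} | a.0 | -a-> u10, -b-> u9
  u8 = a.(b.(0 | 0) | (b.0)\{b,c}) | 0 | -a-> u10
  u9 = 0 | 0 | (b.0)\{b,c} | a.0 | -a-> u11
  u10 = b.(0 | 0) | (b.0)\{b,c} | 0 | -b-> u11
  u11 = 0 | 0 | (b.0)\{b,c} | 0 | ·
Reachable graph of Q (12 states):
  v0 = a.(b.(0 | 0) | (b.0)\{b,c}) | (b.a.a.0 + (0 + (0 | 0 | (0 | 0) + 0 | 0 | 0\{a}))) | -a-> v1, -b-> v2
  v1 = b.(0 | 0) | (b.0)\{b,c} | (b.a.a.0 + (0 + (0 | 0 | (0 | 0) + 0 | 0 | 0\{a}))) | -b-> v3, -b-> v4
  v2 = a.(b.(0 | 0) | (b.0)\{b,c}) | a.a.0 | -a-> v4, -a-> v5
  v3 = 0 | 0 | (b.0)\{b,c} | (b.a.a.0 + (0 + (0 | 0 | (0 | 0) + 0 | 0 | 0\{a}))) | -b-> v6
  v4 = b.(0 | 0) | (b.0)\{b,c} | a.a.0 | -a-> v7, -b-> v6
  v5 = a.(b.(0 | 0) | (b.0)\{b,c}) | a.0 | -a-> v7, -a-> v8
  v6 = 0 | 0 | (b.0)\{b,c} | a.a.0 | -a-> v9
  v7 = b.(0 | 0) | (b.0)\{b,c} | a.0 | -a-> v10, -b-> v9
  v8 = a.(b.(0 | 0) | (b.0)\{b,c}) | 0 | -a-> v10
  v9 = 0 | 0 | (b.0)\{b,c} | a.0 | -a-> v11
  v10 = b.(0 | 0) | (b.0)\{b,c} | 0 | -b-> v11
  v11 = 0 | 0 | (b.0)\{b,c} | 0 | ·
Coarsest stable partition (strong bisimilarity classes):
  B0 = {u0, v0}
  B1 = {u2, v2}
  B2 = {u4, v4}
  B3 = {u6, v6}
  B4 = {u9, v9}
  B5 = {u11, v11}
  B6 = {u7, v7}
  B7 = {u10, v10}
  B8 = {u5, v5}
  B9 = {u8, v8}
  B10 = {u1, v1}
  B11 = {u3, v3}
u0 ∈ B0, v0 ∈ B0 → same block
Bisimilar ⇒ trace-equivalent.

trace-equivalent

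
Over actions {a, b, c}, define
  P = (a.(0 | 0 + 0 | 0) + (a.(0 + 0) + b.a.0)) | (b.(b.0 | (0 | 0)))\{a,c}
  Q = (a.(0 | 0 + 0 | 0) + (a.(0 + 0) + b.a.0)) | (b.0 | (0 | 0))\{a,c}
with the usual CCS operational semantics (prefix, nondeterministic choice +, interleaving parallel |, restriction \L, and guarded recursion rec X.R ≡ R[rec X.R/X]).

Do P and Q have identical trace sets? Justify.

traces(P) ≠ traces(Q) — witness ⟨abb⟩

Reachable graph of P (15 states):
  p0 = (a.(0 | 0 + 0 | 0) + (a.(0 + 0) + b.a.0)) | (b.(b.0 | (0 | 0)))\{a,c} has moves ··a··> p1, ··a··> p2, ··b··> p3, ··b··> p4
  p1 = (0 + 0) | (b.(b.0 | (0 | 0)))\{a,c} has moves ··b··> p5
  p2 = (0 | 0 + 0 | 0) | (b.(b.0 | (0 | 0)))\{a,c} has moves ··b··> p6
  p3 = (a.(0 | 0 + 0 | 0) + (a.(0 + 0) + b.a.0)) | (b.0 | (0 | 0))\{a,c} has moves ··a··> p5, ··a··> p6, ··b··> p7, ··b··> p8
  p4 = a.0 | (b.(b.0 | (0 | 0)))\{a,c} has moves ··a··> p9, ··b··> p8
  p5 = (0 + 0) | (b.0 | (0 | 0))\{a,c} has moves ··b··> p10
  p6 = (0 | 0 + 0 | 0) | (b.0 | (0 | 0))\{a,c} has moves ··b··> p11
  p7 = (a.(0 | 0 + 0 | 0) + (a.(0 + 0) + b.a.0)) | (0 | (0 | 0))\{a,c} has moves ··a··> p10, ··a··> p11, ··b··> p12
  p8 = a.0 | (b.0 | (0 | 0))\{a,c} has moves ··a··> p13, ··b··> p12
  p9 = 0 | (b.(b.0 | (0 | 0)))\{a,c} has moves ··b··> p13
  p10 = (0 + 0) | (0 | (0 | 0))\{a,c} has moves (no moves)
  p11 = (0 | 0 + 0 | 0) | (0 | (0 | 0))\{a,c} has moves (no moves)
  p12 = a.0 | (0 | (0 | 0))\{a,c} has moves ··a··> p14
  p13 = 0 | (b.0 | (0 | 0))\{a,c} has moves ··b··> p14
  p14 = 0 | (0 | (0 | 0))\{a,c} has moves (no moves)
Reachable graph of Q (10 states):
  q0 = (a.(0 | 0 + 0 | 0) + (a.(0 + 0) + b.a.0)) | (b.0 | (0 | 0))\{a,c} has moves ··a··> q1, ··a··> q2, ··b··> q3, ··b··> q4
  q1 = (0 + 0) | (b.0 | (0 | 0))\{a,c} has moves ··b··> q5
  q2 = (0 | 0 + 0 | 0) | (b.0 | (0 | 0))\{a,c} has moves ··b··> q6
  q3 = (a.(0 | 0 + 0 | 0) + (a.(0 + 0) + b.a.0)) | (0 | (0 | 0))\{a,c} has moves ··a··> q5, ··a··> q6, ··b··> q7
  q4 = a.0 | (b.0 | (0 | 0))\{a,c} has moves ··a··> q8, ··b··> q7
  q5 = (0 + 0) | (0 | (0 | 0))\{a,c} has moves (no moves)
  q6 = (0 | 0 + 0 | 0) | (0 | (0 | 0))\{a,c} has moves (no moves)
  q7 = a.0 | (0 | (0 | 0))\{a,c} has moves ··a··> q9
  q8 = 0 | (b.0 | (0 | 0))\{a,c} has moves ··b··> q9
  q9 = 0 | (0 | (0 | 0))\{a,c} has moves (no moves)
Executing abb from P (initial set {p0}):
  after a @ step 1: {p1, p2}
  after b @ step 2: {p5, p6}
  after b @ step 3: {p10, p11}
  — P admits the full trace.
Executing abb from Q (initial set {q0}):
  after a @ step 1: {q1, q2}
  after b @ step 2: {q5, q6}
  after b @ step 3: no successor for Q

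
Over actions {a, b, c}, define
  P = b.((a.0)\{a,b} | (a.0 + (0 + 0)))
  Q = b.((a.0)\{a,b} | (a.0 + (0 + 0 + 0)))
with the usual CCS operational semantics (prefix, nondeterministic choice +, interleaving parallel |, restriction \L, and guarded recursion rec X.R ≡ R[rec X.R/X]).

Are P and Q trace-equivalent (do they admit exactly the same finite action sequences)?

traces(P) = traces(Q)

Reachable graph of P (3 states):
  p0 = b.((a.0)\{a,b} | (a.0 + (0 + 0))) :: =b=> p1
  p1 = (a.0)\{a,b} | (a.0 + (0 + 0)) :: =a=> p2
  p2 = (a.0)\{a,b} | 0 :: (no moves)
Reachable graph of Q (3 states):
  q0 = b.((a.0)\{a,b} | (a.0 + (0 + 0 + 0))) :: =b=> q1
  q1 = (a.0)\{a,b} | (a.0 + (0 + 0 + 0)) :: =a=> q2
  q2 = (a.0)\{a,b} | 0 :: (no moves)
Coarsest stable partition (strong bisimilarity classes):
  B0 = {p0, q0}
  B1 = {p1, q1}
  B2 = {p2, q2}
p0 ∈ B0, q0 ∈ B0 → same block
Bisimilar ⇒ trace-equivalent.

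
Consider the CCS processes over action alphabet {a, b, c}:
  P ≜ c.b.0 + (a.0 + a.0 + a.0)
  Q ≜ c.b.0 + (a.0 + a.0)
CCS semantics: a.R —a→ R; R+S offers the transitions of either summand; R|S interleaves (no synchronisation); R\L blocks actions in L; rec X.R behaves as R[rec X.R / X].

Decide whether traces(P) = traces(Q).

LTS(P): 3 reachable states
  p0 = c.b.0 + (a.0 + a.0 + a.0) ⊢ —a→ p1, —c→ p2
  p1 = 0 ⊢ (no moves)
  p2 = b.0 ⊢ —b→ p1
LTS(Q): 3 reachable states
  q0 = c.b.0 + (a.0 + a.0) ⊢ —a→ q1, —c→ q2
  q1 = 0 ⊢ (no moves)
  q2 = b.0 ⊢ —b→ q1
Coarsest stable partition (strong bisimilarity classes):
  B0 = {p0, q0}
  B1 = {p1, q1}
  B2 = {p2, q2}
p0 ∈ B0, q0 ∈ B0 → same block
Bisimilar ⇒ trace-equivalent.

traces(P) = traces(Q)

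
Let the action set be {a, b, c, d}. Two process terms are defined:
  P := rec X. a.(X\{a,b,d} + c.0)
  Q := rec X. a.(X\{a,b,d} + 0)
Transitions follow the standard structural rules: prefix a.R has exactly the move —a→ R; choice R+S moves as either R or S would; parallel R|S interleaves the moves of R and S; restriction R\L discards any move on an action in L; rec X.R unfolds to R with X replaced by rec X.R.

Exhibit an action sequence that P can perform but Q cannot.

LTS(P): 3 reachable states
  m0 = rec X. a.(X\{a,b,d} + c.0) | —a→ m1
  m1 = (rec X. a.(X\{a,b,d} + c.0))\{a,b,d} + c.0 | —c→ m2
  m2 = 0 | ·
LTS(Q): 2 reachable states
  n0 = rec X. a.(X\{a,b,d} + 0) | —a→ n1
  n1 = (rec X. a.(X\{a,b,d} + 0))\{a,b,d} + 0 | ·
Trace ⟨ac⟩ through P, begin at {m0}:
  [1] a ⇒ {m1}
  [2] c ⇒ {m2}
  P completes σ.
Trace ⟨ac⟩ through Q, begin at {n0}:
  [1] a ⇒ {n1}
  [2] c ⇒ no successor for Q

ac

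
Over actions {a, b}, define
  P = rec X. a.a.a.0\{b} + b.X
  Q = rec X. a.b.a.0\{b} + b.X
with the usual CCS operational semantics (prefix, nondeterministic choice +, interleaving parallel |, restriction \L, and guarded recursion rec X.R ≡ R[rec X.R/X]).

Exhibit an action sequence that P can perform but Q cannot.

aa

LTS(P): 4 reachable states
  p0 = rec X. a.a.a.0\{b} + b.X ⊢ =a=> p1, =b=> p0
  p1 = a.a.0\{b} ⊢ =a=> p2
  p2 = a.0\{b} ⊢ =a=> p3
  p3 = 0\{b} ⊢ ·
LTS(Q): 4 reachable states
  q0 = rec X. a.b.a.0\{b} + b.X ⊢ =a=> q1, =b=> q0
  q1 = b.a.0\{b} ⊢ =b=> q2
  q2 = a.0\{b} ⊢ =a=> q3
  q3 = 0\{b} ⊢ ·
Run σ = ⟨aa⟩ on P: start {p0}
  after a @ step 1: {p1}
  after a @ step 2: {p2}
  — P admits the full trace.
Run σ = ⟨aa⟩ on Q: start {q0}
  after a @ step 1: {q1}
  after a @ step 2: ∅  — Q cannot continue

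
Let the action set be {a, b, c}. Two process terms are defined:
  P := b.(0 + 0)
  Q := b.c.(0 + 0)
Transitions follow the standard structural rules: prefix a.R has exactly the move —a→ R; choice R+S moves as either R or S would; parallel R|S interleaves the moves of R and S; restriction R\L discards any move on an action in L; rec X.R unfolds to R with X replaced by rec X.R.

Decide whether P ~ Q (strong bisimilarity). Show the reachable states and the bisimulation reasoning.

Reachable graph of P (2 states):
  p0 = b.(0 + 0) ⊢ =b=> p1
  p1 = 0 + 0 ⊢ ·
Reachable graph of Q (3 states):
  q0 = b.c.(0 + 0) ⊢ =b=> q1
  q1 = c.(0 + 0) ⊢ =c=> q2
  q2 = 0 + 0 ⊢ ·
Partition-refinement fixed point:
  B0 = {p0}
  B1 = {p1, q2}
  B2 = {q0}
  B3 = {q1}
p0 ∈ B0, q0 ∈ B2 → different blocks

P ≁ Q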